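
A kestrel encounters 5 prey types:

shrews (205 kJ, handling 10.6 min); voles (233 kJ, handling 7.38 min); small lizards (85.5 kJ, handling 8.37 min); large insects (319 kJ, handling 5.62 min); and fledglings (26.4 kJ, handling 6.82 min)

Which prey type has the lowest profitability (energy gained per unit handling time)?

In descending order of E/h:
large insects: 319/5.62 = 56.8 kJ/min
voles: 233/7.38 = 31.6 kJ/min
shrews: 205/10.6 = 19.3 kJ/min
small lizards: 85.5/8.37 = 10.2 kJ/min
fledglings: 26.4/6.82 = 3.87 kJ/min

fledglings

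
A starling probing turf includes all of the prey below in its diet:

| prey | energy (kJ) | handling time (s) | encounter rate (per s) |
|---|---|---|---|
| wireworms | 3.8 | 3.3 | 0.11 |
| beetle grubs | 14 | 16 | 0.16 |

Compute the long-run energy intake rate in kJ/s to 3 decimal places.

0.678 kJ/s

R = Σλ_iE_i / (1 + Σλ_ih_i)
Numerator: 0.11×3.8 + 0.16×14 = 2.658
Denominator: 1 + 0.11×3.3 + 0.16×16 = 3.923
R = 2.658/3.923 = 0.6775 kJ/s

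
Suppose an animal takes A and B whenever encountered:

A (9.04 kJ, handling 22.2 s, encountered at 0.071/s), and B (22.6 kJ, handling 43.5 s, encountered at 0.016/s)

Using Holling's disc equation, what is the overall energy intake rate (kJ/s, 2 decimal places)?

0.31 kJ/s

Energy encountered per unit search time: 0.071×9.04 + 0.016×22.6 = 1.003 kJ/s.
Handling time per unit search time: 0.071×22.2 + 0.016×43.5 = 2.272.
Rate = 1.003/(1 + 2.272) = 0.3067 kJ/s.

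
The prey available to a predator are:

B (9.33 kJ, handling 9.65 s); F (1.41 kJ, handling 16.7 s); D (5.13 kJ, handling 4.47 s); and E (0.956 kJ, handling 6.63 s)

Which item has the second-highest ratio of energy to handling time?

B

Profitability E/h (kJ/s): B = 9.33/9.65 = 0.967, F = 1.41/16.7 = 0.0844, D = 5.13/4.47 = 1.15, E = 0.956/6.63 = 0.144.
Ranked: D > B > E > F.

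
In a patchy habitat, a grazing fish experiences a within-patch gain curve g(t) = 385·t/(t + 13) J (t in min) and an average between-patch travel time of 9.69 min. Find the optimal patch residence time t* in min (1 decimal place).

Maximise g(t)/(T+t): set derivative to zero → g'(t)(T+t) = g(t).
g'(t) = 385·13/(t + 13)². Setting 385·13/(t+13)² = 385t/[(t+13)(9.69+t)] gives 13(9.69+t) = t(t+13), so t² = 13×9.69 = 126.
t* = √126 = 11.22 min.

11.2 min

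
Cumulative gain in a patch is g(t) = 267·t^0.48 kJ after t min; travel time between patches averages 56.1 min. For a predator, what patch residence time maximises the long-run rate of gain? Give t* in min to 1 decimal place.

51.8 min

Optimal t* satisfies g'(t*) = g(t*)/(T + t*).
g'(t) = 0.48·267·t^-0.52. Setting 0.48·267·t^-0.52 = 267·t^0.48/(56.1+t) gives 0.48(56.1+t) = t, so 0.52·t = 0.48×56.1.
t* = 0.48×56.1/0.52 = 51.78 min.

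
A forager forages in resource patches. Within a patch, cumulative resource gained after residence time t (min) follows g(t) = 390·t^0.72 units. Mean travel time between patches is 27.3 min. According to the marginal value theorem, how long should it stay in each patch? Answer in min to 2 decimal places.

By the marginal value theorem, leave when the instantaneous gain rate g'(t) equals the habitat-wide average g(t)/(T + t).
g'(t) = 0.72·390·t^-0.28. Setting 0.72·390·t^-0.28 = 390·t^0.72/(27.3+t) gives 0.72(27.3+t) = t, so 0.28·t = 0.72×27.3.
t* = 0.72×27.3/0.28 = 70.2 min.

70.20 min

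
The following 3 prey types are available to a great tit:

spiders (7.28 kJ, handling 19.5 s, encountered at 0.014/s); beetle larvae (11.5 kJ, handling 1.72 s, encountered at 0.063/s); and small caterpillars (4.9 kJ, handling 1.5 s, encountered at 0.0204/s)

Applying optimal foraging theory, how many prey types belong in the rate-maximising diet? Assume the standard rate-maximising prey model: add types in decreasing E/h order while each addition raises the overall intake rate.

E/h in descending order: beetle larvae 6.69, small caterpillars 3.27, spiders 0.373 kJ/s. The optimal diet is the largest prefix of this list for which every included type satisfies E_i/h_i > R on the types above it.
Rate on top 1: 0.6537. small caterpillars: 3.27 > 0.6537 → include.
Rate on top 2: 0.7239. spiders: 0.373 < 0.7239 → exclude; stop.
Optimal diet: beetle larvae, small caterpillars — 2 of 3 types.

2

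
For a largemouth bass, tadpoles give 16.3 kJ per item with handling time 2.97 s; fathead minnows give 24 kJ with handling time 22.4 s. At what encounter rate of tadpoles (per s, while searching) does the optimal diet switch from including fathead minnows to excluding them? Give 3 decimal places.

0.082 per s

Drop fathead minnows once their profitability E₂/h₂ falls below the rate achievable on tadpoles alone: E₂/h₂ = λE₁/(1 + λh₁).
Solve for λ: λE₁h₂ = E₂(1 + λh₁) → λ(E₁h₂ − E₂h₁) = E₂ → λ = E₂/(E₁h₂ − E₂h₁).
λ = 24/(16.3×22.4 − 24×2.97) = 24/293.8 = 0.08168 per s.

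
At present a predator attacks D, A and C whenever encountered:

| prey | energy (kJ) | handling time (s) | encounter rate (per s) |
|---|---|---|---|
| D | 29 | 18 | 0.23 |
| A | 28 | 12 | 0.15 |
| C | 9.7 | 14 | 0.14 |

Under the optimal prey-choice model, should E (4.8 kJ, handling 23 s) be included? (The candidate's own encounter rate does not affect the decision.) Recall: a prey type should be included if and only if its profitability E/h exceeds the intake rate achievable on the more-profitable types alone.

No

On D, A and C alone, R = ΣλE/(1+Σλh) = 12.23/8.9 = 1.374 kJ/s.
Profitability of E: 4.8/23 = 0.2087 kJ/s.
0.2087 < 1.374, so adding E would lower the average — exclude it.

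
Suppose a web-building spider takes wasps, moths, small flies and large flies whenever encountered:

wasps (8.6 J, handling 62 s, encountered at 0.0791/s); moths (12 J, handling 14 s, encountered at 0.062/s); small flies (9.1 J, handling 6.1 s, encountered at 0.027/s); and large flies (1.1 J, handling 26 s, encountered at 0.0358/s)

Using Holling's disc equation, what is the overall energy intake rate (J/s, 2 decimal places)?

R = (0.0791×8.6 + 0.062×12 + 0.027×9.1 + 0.0358×1.1) / (1 + 0.0791×62 + 0.062×14 + 0.027×6.1 + 0.0358×26) = 1.709/7.868 = 0.2173 J/s.

0.22 J/s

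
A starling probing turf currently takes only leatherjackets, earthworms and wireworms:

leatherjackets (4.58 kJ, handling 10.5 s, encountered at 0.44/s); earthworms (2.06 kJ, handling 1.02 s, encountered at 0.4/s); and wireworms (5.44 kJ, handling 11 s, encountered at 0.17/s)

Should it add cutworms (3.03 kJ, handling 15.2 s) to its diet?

Intake rate on the current diet: R = (0.44×4.58 + 0.4×2.06 + 0.17×5.44) / (1 + 0.44×10.5 + 0.4×1.02 + 0.17×11) = 3.764/7.898 = 0.4766 kJ/s.
cutworms: E/h = 3.03/15.2 = 0.1993 kJ/s.
0.1993 < 0.4766, so adding cutworms would lower the average — exclude it.

No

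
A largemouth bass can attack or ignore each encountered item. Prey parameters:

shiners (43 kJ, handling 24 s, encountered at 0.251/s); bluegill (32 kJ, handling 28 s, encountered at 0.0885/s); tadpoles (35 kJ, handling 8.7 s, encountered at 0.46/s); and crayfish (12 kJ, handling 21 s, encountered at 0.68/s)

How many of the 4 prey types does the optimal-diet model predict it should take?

Profitabilities (E/h, kJ/s): tadpoles 4.02, shiners 1.79, bluegill 1.14, crayfish 0.571. Add prey in this order while the next type's profitability exceeds the intake rate on those already taken.
Rate on top 1: 3.219. shiners: 1.79 < 3.219 → exclude; stop.
Optimal diet: tadpoles — 1 of 4 types.

1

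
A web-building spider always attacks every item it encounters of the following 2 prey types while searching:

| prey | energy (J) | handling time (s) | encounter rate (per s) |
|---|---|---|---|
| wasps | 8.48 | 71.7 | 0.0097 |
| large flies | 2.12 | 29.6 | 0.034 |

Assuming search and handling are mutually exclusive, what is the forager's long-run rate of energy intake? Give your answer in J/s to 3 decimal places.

R = Σλ_iE_i / (1 + Σλ_ih_i)
Numerator: 0.0097×8.48 + 0.034×2.12 = 0.1543
Denominator: 1 + 0.0097×71.7 + 0.034×29.6 = 2.702
R = 0.1543/2.702 = 0.05712 J/s

0.057 J/s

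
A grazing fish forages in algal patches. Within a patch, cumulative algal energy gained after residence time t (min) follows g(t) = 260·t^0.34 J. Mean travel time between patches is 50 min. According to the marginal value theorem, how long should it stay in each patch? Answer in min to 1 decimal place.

By the marginal value theorem, leave when the instantaneous gain rate g'(t) equals the habitat-wide average g(t)/(T + t).
g'(t) = 0.34·260·t^-0.66. Setting 0.34·260·t^-0.66 = 260·t^0.34/(50+t) gives 0.34(50+t) = t, so 0.66·t = 0.34×50.
t* = 0.34×50/0.66 = 25.76 min.

25.8 min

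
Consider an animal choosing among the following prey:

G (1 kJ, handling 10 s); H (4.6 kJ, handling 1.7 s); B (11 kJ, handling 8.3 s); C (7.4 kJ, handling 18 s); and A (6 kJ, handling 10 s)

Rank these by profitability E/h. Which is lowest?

G

Profitability E/h (kJ/s): G = 1/10 = 0.1, H = 4.6/1.7 = 2.71, B = 11/8.3 = 1.33, C = 7.4/18 = 0.411, A = 6/10 = 0.6.
Ranked: H > B > A > C > G.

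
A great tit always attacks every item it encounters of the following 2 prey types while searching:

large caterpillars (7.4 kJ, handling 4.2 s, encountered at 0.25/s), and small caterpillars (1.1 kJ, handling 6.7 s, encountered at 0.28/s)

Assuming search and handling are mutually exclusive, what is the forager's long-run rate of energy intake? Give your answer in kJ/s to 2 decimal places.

0.55 kJ/s

R = Σλ_iE_i / (1 + Σλ_ih_i)
Numerator: 0.25×7.4 + 0.28×1.1 = 2.158
Denominator: 1 + 0.25×4.2 + 0.28×6.7 = 3.926
R = 2.158/3.926 = 0.5497 kJ/s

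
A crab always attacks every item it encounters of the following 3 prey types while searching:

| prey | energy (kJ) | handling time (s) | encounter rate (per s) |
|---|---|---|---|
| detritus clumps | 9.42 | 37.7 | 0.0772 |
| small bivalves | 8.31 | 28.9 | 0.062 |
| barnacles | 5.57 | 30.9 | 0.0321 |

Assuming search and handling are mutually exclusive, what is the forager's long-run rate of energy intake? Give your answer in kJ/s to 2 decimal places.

0.21 kJ/s

Energy encountered per unit search time: 0.0772×9.42 + 0.062×8.31 + 0.0321×5.57 = 1.421 kJ/s.
Handling time per unit search time: 0.0772×37.7 + 0.062×28.9 + 0.0321×30.9 = 5.694.
Rate = 1.421/(1 + 5.694) = 0.2123 kJ/s.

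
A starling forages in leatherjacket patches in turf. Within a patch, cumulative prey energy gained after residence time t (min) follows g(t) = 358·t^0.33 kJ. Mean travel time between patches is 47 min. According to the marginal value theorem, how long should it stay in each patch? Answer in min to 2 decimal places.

Maximise g(t)/(T+t): set derivative to zero → g'(t)(T+t) = g(t).
g'(t) = 0.33·358·t^-0.67. Setting 0.33·358·t^-0.67 = 358·t^0.33/(47+t) gives 0.33(47+t) = t, so 0.67·t = 0.33×47.
t* = 0.33×47/0.67 = 23.15 min.

23.15 min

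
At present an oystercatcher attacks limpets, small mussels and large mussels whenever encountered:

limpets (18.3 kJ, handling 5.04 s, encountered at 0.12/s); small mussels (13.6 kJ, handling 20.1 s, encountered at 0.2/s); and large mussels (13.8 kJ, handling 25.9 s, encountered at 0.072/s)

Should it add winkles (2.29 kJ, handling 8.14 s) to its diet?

No

Current rate: (0.12×18.3 + 0.2×13.6 + 0.072×13.8)/(1 + 0.12×5.04 + 0.2×20.1 + 0.072×25.9) = 0.789 kJ/s.
winkles: E/h = 2.29/8.14 = 0.2813 kJ/s.
Since 0.2813 < R, time spent handling winkles is better spent searching.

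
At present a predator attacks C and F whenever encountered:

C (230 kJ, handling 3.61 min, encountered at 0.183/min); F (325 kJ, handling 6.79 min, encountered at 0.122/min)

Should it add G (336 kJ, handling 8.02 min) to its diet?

Yes

Intake rate on the current diet: R = (0.183×230 + 0.122×325) / (1 + 0.183×3.61 + 0.122×6.79) = 81.74/2.489 = 32.84 kJ/min.
G: E/h = 336/8.02 = 41.9 kJ/min.
Since 41.9 > R, including G increases the long-run rate.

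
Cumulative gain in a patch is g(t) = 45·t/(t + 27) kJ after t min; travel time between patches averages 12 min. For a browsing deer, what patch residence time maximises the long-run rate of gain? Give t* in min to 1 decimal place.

By the marginal value theorem, leave when the instantaneous gain rate g'(t) equals the habitat-wide average g(t)/(T + t).
g'(t) = 45·27/(t + 27)². Setting 45·27/(t+27)² = 45t/[(t+27)(12+t)] gives 27(12+t) = t(t+27), so t² = 27×12 = 324.
t* = √324 = 18 min.

18.0 min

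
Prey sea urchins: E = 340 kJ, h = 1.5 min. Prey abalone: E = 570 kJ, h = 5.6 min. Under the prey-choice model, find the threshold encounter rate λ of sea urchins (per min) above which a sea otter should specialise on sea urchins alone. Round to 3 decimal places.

The zero-one rule: include abalone iff E₂/h₂ > λE₁/(1+λh₁). Equality gives the switch point.
λE₁h₂ = E₂ + λE₂h₁ ⇒ λ = E₂/(E₁h₂ − E₂h₁) = 570/(1904 − 855) = 0.5434 per min.

0.543 per min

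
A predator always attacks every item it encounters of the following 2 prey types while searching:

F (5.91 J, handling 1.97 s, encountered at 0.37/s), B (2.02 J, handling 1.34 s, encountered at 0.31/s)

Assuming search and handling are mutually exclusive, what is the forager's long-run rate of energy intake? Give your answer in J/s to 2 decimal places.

Energy encountered per unit search time: 0.37×5.91 + 0.31×2.02 = 2.813 J/s.
Handling time per unit search time: 0.37×1.97 + 0.31×1.34 = 1.144.
Rate = 2.813/(1 + 1.144) = 1.312 J/s.

1.31 J/s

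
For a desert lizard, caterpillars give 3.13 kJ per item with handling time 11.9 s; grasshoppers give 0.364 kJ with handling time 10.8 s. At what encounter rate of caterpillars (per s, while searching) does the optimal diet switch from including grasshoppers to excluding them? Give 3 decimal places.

At the threshold, the rate on caterpillars alone equals the profitability of grasshoppers: λ·3.13/(1 + λ·11.9) = 0.364/10.8 = 0.0337.
Rearranging, λ(3.13 − 0.0337×11.9) = 0.0337, so λ = 0.0337/2.729 = 0.01235 per s.

0.012 per s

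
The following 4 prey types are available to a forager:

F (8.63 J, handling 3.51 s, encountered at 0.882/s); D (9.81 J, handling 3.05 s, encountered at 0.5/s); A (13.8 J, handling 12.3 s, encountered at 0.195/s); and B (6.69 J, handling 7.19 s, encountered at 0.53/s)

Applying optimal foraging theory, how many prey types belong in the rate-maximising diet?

2

Profitabilities (E/h, J/s): D 3.22, F 2.46, A 1.12, B 0.93. Add prey in this order while the next type's profitability exceeds the intake rate on those already taken.
Rate on top 1: 1.943. F: 2.46 > 1.943 → include.
Rate on top 2: 2.227. A: 1.12 < 2.227 → exclude; stop.
Optimal diet: D, F — 2 of 4 types.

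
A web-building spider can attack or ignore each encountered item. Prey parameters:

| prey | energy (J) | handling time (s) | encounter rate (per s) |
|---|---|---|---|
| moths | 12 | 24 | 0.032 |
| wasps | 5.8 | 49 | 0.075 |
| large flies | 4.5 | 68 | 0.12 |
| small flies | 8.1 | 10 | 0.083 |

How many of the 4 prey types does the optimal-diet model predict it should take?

Rank by E/h (J/s): small flies 0.81, moths 0.5, wasps 0.118, large flies 0.0662. Include each in turn until the next type's E/h falls below the running intake rate.
Rate on top 1: 0.3674. moths: 0.5 > 0.3674 → include.
Rate on top 2: 0.4066. wasps: 0.118 < 0.4066 → exclude; stop.
Optimal diet: small flies, moths — 2 of 4 types.

2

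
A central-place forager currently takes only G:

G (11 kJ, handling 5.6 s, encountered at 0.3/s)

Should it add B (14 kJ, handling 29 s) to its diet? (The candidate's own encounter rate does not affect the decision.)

No

On G alone, R = ΣλE/(1+Σλh) = 3.3/2.68 = 1.231 kJ/s.
B: E/h = 14/29 = 0.4828 kJ/s.
Since 0.4828 < R, time spent handling B is better spent searching.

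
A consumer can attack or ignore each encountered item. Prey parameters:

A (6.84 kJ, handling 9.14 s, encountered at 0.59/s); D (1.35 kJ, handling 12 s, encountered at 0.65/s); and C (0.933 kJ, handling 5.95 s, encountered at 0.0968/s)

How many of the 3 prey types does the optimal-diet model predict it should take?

1

Profitabilities (E/h, kJ/s): A 0.748, C 0.157, D 0.113. Add prey in this order while the next type's profitability exceeds the intake rate on those already taken.
Rate on top 1: 0.6313. C: 0.157 < 0.6313 → exclude; stop.
Optimal diet: A — 1 of 3 types.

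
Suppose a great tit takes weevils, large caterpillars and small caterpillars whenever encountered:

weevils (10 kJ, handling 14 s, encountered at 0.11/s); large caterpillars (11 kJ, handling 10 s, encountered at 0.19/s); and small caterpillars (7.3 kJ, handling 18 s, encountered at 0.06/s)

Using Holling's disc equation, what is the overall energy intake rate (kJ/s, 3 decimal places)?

0.657 kJ/s

R = (0.11×10 + 0.19×11 + 0.06×7.3) / (1 + 0.11×14 + 0.19×10 + 0.06×18) = 3.628/5.52 = 0.6572 kJ/s.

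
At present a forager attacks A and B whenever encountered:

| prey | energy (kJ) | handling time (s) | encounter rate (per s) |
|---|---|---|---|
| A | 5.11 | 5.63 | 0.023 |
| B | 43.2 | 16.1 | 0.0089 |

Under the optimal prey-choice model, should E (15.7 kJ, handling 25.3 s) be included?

Intake rate on the current diet: R = (0.023×5.11 + 0.0089×43.2) / (1 + 0.023×5.63 + 0.0089×16.1) = 0.502/1.273 = 0.3944 kJ/s.
E: E/h = 15.7/25.3 = 0.6206 kJ/s.
Since 0.6206 > R, including E increases the long-run rate.

Yes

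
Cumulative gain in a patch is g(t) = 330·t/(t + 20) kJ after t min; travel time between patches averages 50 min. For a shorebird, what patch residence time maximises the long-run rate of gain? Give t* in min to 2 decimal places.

31.62 min

By the marginal value theorem, leave when the instantaneous gain rate g'(t) equals the habitat-wide average g(t)/(T + t).
g'(t) = 330·20/(t + 20)². Setting 330·20/(t+20)² = 330t/[(t+20)(50+t)] gives 20(50+t) = t(t+20), so t² = 20×50 = 1000.
t* = √1000 = 31.62 min.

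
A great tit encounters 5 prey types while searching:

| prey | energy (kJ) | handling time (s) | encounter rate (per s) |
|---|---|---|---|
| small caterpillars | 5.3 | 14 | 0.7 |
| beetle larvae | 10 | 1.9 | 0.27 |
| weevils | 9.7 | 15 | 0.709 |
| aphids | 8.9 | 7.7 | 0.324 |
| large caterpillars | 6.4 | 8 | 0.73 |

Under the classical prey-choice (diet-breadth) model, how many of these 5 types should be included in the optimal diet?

Rank by E/h (kJ/s): beetle larvae 5.26, aphids 1.16, large caterpillars 0.8, weevils 0.647, small caterpillars 0.379. Include each in turn until the next type's E/h falls below the running intake rate.
Rate on top 1: 1.785. aphids: 1.16 < 1.785 → exclude; stop.
Optimal diet: beetle larvae — 1 of 5 types.

1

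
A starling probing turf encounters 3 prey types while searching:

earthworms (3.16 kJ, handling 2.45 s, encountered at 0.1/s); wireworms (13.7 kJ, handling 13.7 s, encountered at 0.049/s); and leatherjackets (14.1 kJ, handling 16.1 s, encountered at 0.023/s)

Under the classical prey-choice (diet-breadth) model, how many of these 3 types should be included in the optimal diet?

3

Rank by E/h (kJ/s): earthworms 1.29, wireworms 1, leatherjackets 0.876. Include each in turn until the next type's E/h falls below the running intake rate.
Rate on top 1: 0.2538. wireworms: 1 > 0.2538 → include.
Rate on top 2: 0.5152. leatherjackets: 0.876 > 0.5152 → include.
Optimal diet: earthworms, wireworms, leatherjackets — 3 of 3 types.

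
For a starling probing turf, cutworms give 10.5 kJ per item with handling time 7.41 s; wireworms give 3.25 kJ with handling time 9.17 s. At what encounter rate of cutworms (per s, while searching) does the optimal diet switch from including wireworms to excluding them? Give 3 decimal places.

0.045 per s

Drop wireworms once their profitability E₂/h₂ falls below the rate achievable on cutworms alone: E₂/h₂ = λE₁/(1 + λh₁).
Solve for λ: λE₁h₂ = E₂(1 + λh₁) → λ(E₁h₂ − E₂h₁) = E₂ → λ = E₂/(E₁h₂ − E₂h₁).
λ = 3.25/(10.5×9.17 − 3.25×7.41) = 3.25/72.2 = 0.04501 per s.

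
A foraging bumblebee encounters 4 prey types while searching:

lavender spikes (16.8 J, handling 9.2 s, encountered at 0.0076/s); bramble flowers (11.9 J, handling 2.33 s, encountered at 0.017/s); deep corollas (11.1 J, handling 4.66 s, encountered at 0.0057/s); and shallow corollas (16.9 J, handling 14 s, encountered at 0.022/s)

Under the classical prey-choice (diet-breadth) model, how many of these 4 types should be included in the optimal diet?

Profitabilities (E/h, J/s): bramble flowers 5.11, deep corollas 2.38, lavender spikes 1.83, shallow corollas 1.21. Add prey in this order while the next type's profitability exceeds the intake rate on those already taken.
Rate on top 1: 0.1946. deep corollas: 2.38 > 0.1946 → include.
Rate on top 2: 0.2491. lavender spikes: 1.83 > 0.2491 → include.
Rate on top 3: 0.3461. shallow corollas: 1.21 > 0.3461 → include.
Optimal diet: bramble flowers, deep corollas, lavender spikes, shallow corollas — 4 of 4 types.

4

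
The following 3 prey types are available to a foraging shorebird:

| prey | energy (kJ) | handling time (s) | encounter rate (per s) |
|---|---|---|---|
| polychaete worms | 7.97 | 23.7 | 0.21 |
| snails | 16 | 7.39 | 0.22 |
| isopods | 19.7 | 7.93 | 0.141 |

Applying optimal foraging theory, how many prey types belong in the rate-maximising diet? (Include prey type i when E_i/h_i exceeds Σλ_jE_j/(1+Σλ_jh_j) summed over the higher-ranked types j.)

2

E/h in descending order: isopods 2.48, snails 2.17, polychaete worms 0.336 kJ/s. The optimal diet is the largest prefix of this list for which every included type satisfies E_i/h_i > R on the types above it.
Rate on top 1: 1.311. snails: 2.17 > 1.311 → include.
Rate on top 2: 1.682. polychaete worms: 0.336 < 1.682 → exclude; stop.
Optimal diet: isopods, snails — 2 of 3 types.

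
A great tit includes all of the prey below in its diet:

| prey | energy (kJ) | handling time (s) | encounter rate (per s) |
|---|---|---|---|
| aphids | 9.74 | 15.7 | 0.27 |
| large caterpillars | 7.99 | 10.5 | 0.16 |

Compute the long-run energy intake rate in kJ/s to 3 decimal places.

R = (0.27×9.74 + 0.16×7.99) / (1 + 0.27×15.7 + 0.16×10.5) = 3.908/6.919 = 0.5649 kJ/s.

0.565 kJ/s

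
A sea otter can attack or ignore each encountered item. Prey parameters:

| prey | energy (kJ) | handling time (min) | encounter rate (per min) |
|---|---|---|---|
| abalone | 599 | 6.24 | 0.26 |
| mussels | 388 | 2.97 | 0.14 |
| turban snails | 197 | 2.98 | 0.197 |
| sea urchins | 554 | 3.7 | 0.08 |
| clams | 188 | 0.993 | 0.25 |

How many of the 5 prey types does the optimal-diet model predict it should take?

4

Profitabilities (E/h, kJ/min): clams 189, sea urchins 150, mussels 131, abalone 96, turban snails 66.1. Add prey in this order while the next type's profitability exceeds the intake rate on those already taken.
Rate on top 1: 37.65. sea urchins: 150 > 37.65 → include.
Rate on top 2: 59.14. mussels: 131 > 59.14 → include.
Rate on top 3: 74.3. abalone: 96 > 74.3 → include.
Rate on top 4: 84.13. turban snails: 66.1 < 84.13 → exclude; stop.
Optimal diet: clams, sea urchins, mussels, abalone — 4 of 5 types.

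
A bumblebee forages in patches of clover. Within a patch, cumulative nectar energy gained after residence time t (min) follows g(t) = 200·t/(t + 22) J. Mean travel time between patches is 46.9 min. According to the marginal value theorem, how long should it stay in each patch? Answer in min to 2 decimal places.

32.12 min

Optimal t* satisfies g'(t*) = g(t*)/(T + t*).
g'(t) = 200·22/(t + 22)². Setting 200·22/(t+22)² = 200t/[(t+22)(46.9+t)] gives 22(46.9+t) = t(t+22), so t² = 22×46.9 = 1032.
t* = √1032 = 32.12 min.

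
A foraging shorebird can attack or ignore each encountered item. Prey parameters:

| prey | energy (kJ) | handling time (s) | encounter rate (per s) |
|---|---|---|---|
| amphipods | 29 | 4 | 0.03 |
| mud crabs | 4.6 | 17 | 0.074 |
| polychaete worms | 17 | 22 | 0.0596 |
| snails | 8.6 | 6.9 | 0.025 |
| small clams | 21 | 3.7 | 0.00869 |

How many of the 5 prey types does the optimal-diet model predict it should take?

Rank by E/h (kJ/s): amphipods 7.25, small clams 5.68, snails 1.25, polychaete worms 0.773, mud crabs 0.271. Include each in turn until the next type's E/h falls below the running intake rate.
Rate on top 1: 0.7768. small clams: 5.68 > 0.7768 → include.
Rate on top 2: 0.9135. snails: 1.25 > 0.9135 → include.
Rate on top 3: 0.9568. polychaete worms: 0.773 < 0.9568 → exclude; stop.
Optimal diet: amphipods, small clams, snails — 3 of 5 types.

3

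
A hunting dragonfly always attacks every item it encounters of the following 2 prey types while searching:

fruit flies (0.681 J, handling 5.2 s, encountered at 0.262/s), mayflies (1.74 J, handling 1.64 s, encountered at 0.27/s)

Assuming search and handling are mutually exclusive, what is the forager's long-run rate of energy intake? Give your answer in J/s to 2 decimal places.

Energy encountered per unit search time: 0.262×0.681 + 0.27×1.74 = 0.6482 J/s.
Handling time per unit search time: 0.262×5.2 + 0.27×1.64 = 1.805.
Rate = 0.6482/(1 + 1.805) = 0.2311 J/s.

0.23 J/s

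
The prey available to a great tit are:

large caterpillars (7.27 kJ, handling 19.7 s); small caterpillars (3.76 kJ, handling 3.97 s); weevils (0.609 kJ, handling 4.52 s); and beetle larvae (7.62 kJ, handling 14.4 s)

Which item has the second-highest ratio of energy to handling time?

beetle larvae

Profitability E/h (kJ/s): large caterpillars = 7.27/19.7 = 0.369, small caterpillars = 3.76/3.97 = 0.947, weevils = 0.609/4.52 = 0.135, beetle larvae = 7.62/14.4 = 0.529.
Ranked: small caterpillars > beetle larvae > large caterpillars > weevils.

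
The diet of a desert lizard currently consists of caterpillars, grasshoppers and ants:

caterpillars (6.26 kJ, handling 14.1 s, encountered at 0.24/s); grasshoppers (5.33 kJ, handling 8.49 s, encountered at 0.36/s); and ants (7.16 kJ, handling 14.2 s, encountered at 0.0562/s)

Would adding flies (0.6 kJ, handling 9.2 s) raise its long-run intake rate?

On caterpillars, grasshoppers and ants alone, R = ΣλE/(1+Σλh) = 3.824/8.238 = 0.4641 kJ/s.
flies: E/h = 0.6/9.2 = 0.06522 kJ/s.
0.06522 < 0.4641, so adding flies would lower the average — exclude it.

No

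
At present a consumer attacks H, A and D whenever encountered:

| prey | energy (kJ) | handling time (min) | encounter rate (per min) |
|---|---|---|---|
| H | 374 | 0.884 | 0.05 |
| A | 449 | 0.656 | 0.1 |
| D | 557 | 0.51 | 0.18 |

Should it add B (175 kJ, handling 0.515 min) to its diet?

Yes

On H, A and D alone, R = ΣλE/(1+Σλh) = 163.9/1.202 = 136.4 kJ/min.
B: E/h = 175/0.515 = 339.8 kJ/min.
339.8 > 136.4, so adding B raises the average — include it.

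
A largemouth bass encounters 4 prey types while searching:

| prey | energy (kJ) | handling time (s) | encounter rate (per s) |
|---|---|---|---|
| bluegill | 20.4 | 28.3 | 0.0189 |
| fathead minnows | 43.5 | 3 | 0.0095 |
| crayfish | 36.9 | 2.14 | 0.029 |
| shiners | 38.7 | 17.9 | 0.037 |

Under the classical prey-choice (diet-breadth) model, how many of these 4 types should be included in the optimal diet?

3

E/h in descending order: crayfish 17.2, fathead minnows 14.5, shiners 2.16, bluegill 0.721 kJ/s. The optimal diet is the largest prefix of this list for which every included type satisfies E_i/h_i > R on the types above it.
Rate on top 1: 1.008. fathead minnows: 14.5 > 1.008 → include.
Rate on top 2: 1.36. shiners: 2.16 > 1.36 → include.
Rate on top 3: 1.663. bluegill: 0.721 < 1.663 → exclude; stop.
Optimal diet: crayfish, fathead minnows, shiners — 3 of 4 types.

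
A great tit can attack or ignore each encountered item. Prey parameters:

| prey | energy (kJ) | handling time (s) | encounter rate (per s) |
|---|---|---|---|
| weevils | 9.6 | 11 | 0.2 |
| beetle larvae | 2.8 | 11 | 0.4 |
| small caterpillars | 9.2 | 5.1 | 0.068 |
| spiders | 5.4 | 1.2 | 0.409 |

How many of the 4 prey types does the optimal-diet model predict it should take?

E/h in descending order: spiders 4.5, small caterpillars 1.8, weevils 0.873, beetle larvae 0.255 kJ/s. The optimal diet is the largest prefix of this list for which every included type satisfies E_i/h_i > R on the types above it.
Rate on top 1: 1.481. small caterpillars: 1.8 > 1.481 → include.
Rate on top 2: 1.542. weevils: 0.873 < 1.542 → exclude; stop.
Optimal diet: spiders, small caterpillars — 2 of 4 types.

2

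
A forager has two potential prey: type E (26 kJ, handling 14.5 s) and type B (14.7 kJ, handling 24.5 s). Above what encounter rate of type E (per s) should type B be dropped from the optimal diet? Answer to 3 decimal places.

The zero-one rule: include type B iff E₂/h₂ > λE₁/(1+λh₁). Equality gives the switch point.
λE₁h₂ = E₂ + λE₂h₁ ⇒ λ = E₂/(E₁h₂ − E₂h₁) = 14.7/(637 − 213.1) = 0.03468 per s.

0.035 per s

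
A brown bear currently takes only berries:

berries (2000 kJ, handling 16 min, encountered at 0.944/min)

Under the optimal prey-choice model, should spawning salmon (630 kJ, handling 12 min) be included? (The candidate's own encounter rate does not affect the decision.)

No

Intake rate on the current diet: R = (0.944×2000) / (1 + 0.944×16) = 1888/16.1 = 117.2 kJ/min.
spawning salmon: E/h = 630/12 = 52.5 kJ/min.
Since 52.5 < R, time spent handling spawning salmon is better spent searching.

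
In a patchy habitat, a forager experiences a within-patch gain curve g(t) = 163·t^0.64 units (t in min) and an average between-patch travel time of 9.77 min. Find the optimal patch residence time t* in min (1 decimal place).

Maximise g(t)/(T+t): set derivative to zero → g'(t)(T+t) = g(t).
g'(t) = 0.64·163·t^-0.36. Setting 0.64·163·t^-0.36 = 163·t^0.64/(9.77+t) gives 0.64(9.77+t) = t, so 0.36·t = 0.64×9.77.
t* = 0.64×9.77/0.36 = 17.37 min.

17.4 min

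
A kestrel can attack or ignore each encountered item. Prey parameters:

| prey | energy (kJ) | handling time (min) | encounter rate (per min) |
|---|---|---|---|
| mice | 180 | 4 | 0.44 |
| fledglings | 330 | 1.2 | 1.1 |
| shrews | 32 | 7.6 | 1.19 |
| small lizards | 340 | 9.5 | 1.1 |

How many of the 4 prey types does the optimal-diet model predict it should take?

Rank by E/h (kJ/min): fledglings 275, mice 45, small lizards 35.8, shrews 4.21. Include each in turn until the next type's E/h falls below the running intake rate.
Rate on top 1: 156.5. mice: 45 < 156.5 → exclude; stop.
Optimal diet: fledglings — 1 of 4 types.

1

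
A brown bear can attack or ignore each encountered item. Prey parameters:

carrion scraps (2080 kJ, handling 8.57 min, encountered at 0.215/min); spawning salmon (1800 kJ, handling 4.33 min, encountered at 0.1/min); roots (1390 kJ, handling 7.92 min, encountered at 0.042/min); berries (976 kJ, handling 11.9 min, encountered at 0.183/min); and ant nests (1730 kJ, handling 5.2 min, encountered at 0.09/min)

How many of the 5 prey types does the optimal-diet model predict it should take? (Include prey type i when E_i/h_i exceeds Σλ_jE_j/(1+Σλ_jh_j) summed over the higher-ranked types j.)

3

Profitabilities (E/h, kJ/min): spawning salmon 416, ant nests 333, carrion scraps 243, roots 176, berries 82. Add prey in this order while the next type's profitability exceeds the intake rate on those already taken.
Rate on top 1: 125.6. ant nests: 333 > 125.6 → include.
Rate on top 2: 176.6. carrion scraps: 243 > 176.6 → include.
Rate on top 3: 209.1. roots: 176 < 209.1 → exclude; stop.
Optimal diet: spawning salmon, ant nests, carrion scraps — 3 of 5 types.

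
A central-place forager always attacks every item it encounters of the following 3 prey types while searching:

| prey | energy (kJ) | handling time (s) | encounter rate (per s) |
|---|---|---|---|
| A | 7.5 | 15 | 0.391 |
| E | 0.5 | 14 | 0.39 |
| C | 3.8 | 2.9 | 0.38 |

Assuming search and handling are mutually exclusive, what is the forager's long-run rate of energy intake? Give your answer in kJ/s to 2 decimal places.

Energy encountered per unit search time: 0.391×7.5 + 0.39×0.5 + 0.38×3.8 = 4.572 kJ/s.
Handling time per unit search time: 0.391×15 + 0.39×14 + 0.38×2.9 = 12.43.
Rate = 4.572/(1 + 12.43) = 0.3405 kJ/s.

0.34 kJ/s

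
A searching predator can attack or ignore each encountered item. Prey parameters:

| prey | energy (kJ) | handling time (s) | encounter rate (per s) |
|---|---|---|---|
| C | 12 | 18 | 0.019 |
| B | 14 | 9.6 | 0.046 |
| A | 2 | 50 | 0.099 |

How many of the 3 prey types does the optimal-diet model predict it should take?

2

Rank by E/h (kJ/s): B 1.46, C 0.667, A 0.04. Include each in turn until the next type's E/h falls below the running intake rate.
Rate on top 1: 0.4467. C: 0.667 > 0.4467 → include.
Rate on top 2: 0.4889. A: 0.04 < 0.4889 → exclude; stop.
Optimal diet: B, C — 2 of 3 types.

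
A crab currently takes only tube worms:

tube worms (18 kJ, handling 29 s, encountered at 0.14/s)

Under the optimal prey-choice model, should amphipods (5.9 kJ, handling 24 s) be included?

On tube worms alone, R = ΣλE/(1+Σλh) = 2.52/5.06 = 0.498 kJ/s.
amphipods: E/h = 5.9/24 = 0.2458 kJ/s.
0.2458 < 0.498, so adding amphipods would lower the average — exclude it.

No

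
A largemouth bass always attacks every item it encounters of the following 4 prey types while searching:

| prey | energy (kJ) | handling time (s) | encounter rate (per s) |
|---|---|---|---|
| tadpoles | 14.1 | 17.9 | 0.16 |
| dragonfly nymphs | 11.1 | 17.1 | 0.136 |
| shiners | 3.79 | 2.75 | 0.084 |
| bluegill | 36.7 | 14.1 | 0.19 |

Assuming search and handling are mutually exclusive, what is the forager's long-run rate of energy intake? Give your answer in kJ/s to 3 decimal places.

1.215 kJ/s

R = Σλ_iE_i / (1 + Σλ_ih_i)
Numerator: 0.16×14.1 + 0.136×11.1 + 0.084×3.79 + 0.19×36.7 = 11.06
Denominator: 1 + 0.16×17.9 + 0.136×17.1 + 0.084×2.75 + 0.19×14.1 = 9.1
R = 11.06/9.1 = 1.215 kJ/s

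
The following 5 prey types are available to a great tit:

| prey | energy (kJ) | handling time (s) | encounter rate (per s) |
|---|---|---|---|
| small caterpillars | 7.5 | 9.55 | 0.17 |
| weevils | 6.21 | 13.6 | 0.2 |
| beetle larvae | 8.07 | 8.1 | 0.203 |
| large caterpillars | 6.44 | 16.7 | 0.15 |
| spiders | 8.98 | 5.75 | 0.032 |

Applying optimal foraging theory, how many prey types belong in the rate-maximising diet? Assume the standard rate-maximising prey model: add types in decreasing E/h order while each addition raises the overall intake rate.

E/h in descending order: spiders 1.56, beetle larvae 0.996, small caterpillars 0.785, weevils 0.457, large caterpillars 0.386 kJ/s. The optimal diet is the largest prefix of this list for which every included type satisfies E_i/h_i > R on the types above it.
Rate on top 1: 0.2427. beetle larvae: 0.996 > 0.2427 → include.
Rate on top 2: 0.6808. small caterpillars: 0.785 > 0.6808 → include.
Rate on top 3: 0.7189. weevils: 0.457 < 0.7189 → exclude; stop.
Optimal diet: spiders, beetle larvae, small caterpillars — 3 of 5 types.

3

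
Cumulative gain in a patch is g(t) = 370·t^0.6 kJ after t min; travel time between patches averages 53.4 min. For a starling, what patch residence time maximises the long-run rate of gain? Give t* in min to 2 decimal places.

80.10 min

By the marginal value theorem, leave when the instantaneous gain rate g'(t) equals the habitat-wide average g(t)/(T + t).
g'(t) = 0.6·370·t^-0.4. Setting 0.6·370·t^-0.4 = 370·t^0.6/(53.4+t) gives 0.6(53.4+t) = t, so 0.40·t = 0.6×53.4.
t* = 0.6×53.4/0.40 = 80.1 min.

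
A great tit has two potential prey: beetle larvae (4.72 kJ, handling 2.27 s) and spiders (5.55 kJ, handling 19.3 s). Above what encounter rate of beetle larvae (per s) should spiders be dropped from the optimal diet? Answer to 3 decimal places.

At the threshold, the rate on beetle larvae alone equals the profitability of spiders: λ·4.72/(1 + λ·2.27) = 5.55/19.3 = 0.2876.
Rearranging, λ(4.72 − 0.2876×2.27) = 0.2876, so λ = 0.2876/4.067 = 0.0707 per s.

0.071 per s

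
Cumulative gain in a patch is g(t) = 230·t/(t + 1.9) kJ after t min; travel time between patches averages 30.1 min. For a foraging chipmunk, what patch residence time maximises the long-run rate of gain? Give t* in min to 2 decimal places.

Maximise g(t)/(T+t): set derivative to zero → g'(t)(T+t) = g(t).
g'(t) = 230·1.9/(t + 1.9)². Setting 230·1.9/(t+1.9)² = 230t/[(t+1.9)(30.1+t)] gives 1.9(30.1+t) = t(t+1.9), so t² = 1.9×30.1 = 57.19.
t* = √57.19 = 7.562 min.

7.56 min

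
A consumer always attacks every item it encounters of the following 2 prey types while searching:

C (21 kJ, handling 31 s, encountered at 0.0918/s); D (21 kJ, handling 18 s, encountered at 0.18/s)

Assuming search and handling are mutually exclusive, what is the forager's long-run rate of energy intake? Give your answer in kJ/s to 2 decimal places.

Energy encountered per unit search time: 0.0918×21 + 0.18×21 = 5.708 kJ/s.
Handling time per unit search time: 0.0918×31 + 0.18×18 = 6.086.
Rate = 5.708/(1 + 6.086) = 0.8055 kJ/s.

0.81 kJ/s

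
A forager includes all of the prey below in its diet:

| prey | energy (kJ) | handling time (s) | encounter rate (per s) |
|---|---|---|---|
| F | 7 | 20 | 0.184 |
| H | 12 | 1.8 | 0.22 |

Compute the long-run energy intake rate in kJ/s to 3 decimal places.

0.774 kJ/s

Energy encountered per unit search time: 0.184×7 + 0.22×12 = 3.928 kJ/s.
Handling time per unit search time: 0.184×20 + 0.22×1.8 = 4.076.
Rate = 3.928/(1 + 4.076) = 0.7738 kJ/s.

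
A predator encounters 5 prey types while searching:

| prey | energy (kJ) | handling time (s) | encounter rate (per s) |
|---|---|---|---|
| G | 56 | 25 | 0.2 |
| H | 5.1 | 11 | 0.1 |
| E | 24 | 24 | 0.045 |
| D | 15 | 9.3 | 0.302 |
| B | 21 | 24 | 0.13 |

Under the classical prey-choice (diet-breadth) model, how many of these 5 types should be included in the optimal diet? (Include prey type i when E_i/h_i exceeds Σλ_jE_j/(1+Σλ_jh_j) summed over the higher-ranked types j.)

1

Profitabilities (E/h, kJ/s): G 2.24, D 1.61, E 1, B 0.875, H 0.464. Add prey in this order while the next type's profitability exceeds the intake rate on those already taken.
Rate on top 1: 1.867. D: 1.61 < 1.867 → exclude; stop.
Optimal diet: G — 1 of 5 types.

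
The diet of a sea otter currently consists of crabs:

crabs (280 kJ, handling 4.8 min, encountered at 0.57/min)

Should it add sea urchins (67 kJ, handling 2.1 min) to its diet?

No

Intake rate on the current diet: R = (0.57×280) / (1 + 0.57×4.8) = 159.6/3.736 = 42.72 kJ/min.
Profitability of sea urchins: 67/2.1 = 31.9 kJ/min.
Since 31.9 < R, time spent handling sea urchins is better spent searching.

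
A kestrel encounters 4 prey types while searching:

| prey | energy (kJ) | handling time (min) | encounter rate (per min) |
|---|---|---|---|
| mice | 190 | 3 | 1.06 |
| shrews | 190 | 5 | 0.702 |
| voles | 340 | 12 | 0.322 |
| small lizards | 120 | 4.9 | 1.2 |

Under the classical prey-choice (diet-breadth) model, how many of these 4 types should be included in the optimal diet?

1

E/h in descending order: mice 63.3, shrews 38, voles 28.3, small lizards 24.5 kJ/min. The optimal diet is the largest prefix of this list for which every included type satisfies E_i/h_i > R on the types above it.
Rate on top 1: 48.18. shrews: 38 < 48.18 → exclude; stop.
Optimal diet: mice — 1 of 4 types.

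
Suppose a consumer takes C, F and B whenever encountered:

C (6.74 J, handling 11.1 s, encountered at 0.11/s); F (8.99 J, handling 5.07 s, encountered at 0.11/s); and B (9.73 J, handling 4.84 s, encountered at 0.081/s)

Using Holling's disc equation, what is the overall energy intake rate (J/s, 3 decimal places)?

0.794 J/s

Energy encountered per unit search time: 0.11×6.74 + 0.11×8.99 + 0.081×9.73 = 2.518 J/s.
Handling time per unit search time: 0.11×11.1 + 0.11×5.07 + 0.081×4.84 = 2.171.
Rate = 2.518/(1 + 2.171) = 0.7943 J/s.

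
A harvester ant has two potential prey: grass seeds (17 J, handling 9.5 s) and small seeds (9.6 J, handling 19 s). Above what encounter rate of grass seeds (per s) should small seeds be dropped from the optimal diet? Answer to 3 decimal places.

0.041 per s

Drop small seeds once their profitability E₂/h₂ falls below the rate achievable on grass seeds alone: E₂/h₂ = λE₁/(1 + λh₁).
Solve for λ: λE₁h₂ = E₂(1 + λh₁) → λ(E₁h₂ − E₂h₁) = E₂ → λ = E₂/(E₁h₂ − E₂h₁).
λ = 9.6/(17×19 − 9.6×9.5) = 9.6/231.8 = 0.04142 per s.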